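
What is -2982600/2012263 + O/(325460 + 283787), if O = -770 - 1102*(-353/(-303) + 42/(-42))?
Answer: -551173807738430/371467454376183 ≈ -1.4838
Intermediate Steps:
O = -288410/303 (O = -770 - 1102*(-353*(-1/303) + 42*(-1/42)) = -770 - 1102*(353/303 - 1) = -770 - 1102*50/303 = -770 - 55100/303 = -288410/303 ≈ -951.85)
-2982600/2012263 + O/(325460 + 283787) = -2982600/2012263 - 288410/(303*(325460 + 283787)) = -2982600*1/2012263 - 288410/303/609247 = -2982600/2012263 - 288410/303*1/609247 = -2982600/2012263 - 288410/184601841 = -551173807738430/371467454376183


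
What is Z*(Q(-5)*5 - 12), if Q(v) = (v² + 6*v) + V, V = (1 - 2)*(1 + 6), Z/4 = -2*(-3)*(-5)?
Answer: 8640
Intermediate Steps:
Z = -120 (Z = 4*(-2*(-3)*(-5)) = 4*(6*(-5)) = 4*(-30) = -120)
V = -7 (V = -1*7 = -7)
Q(v) = -7 + v² + 6*v (Q(v) = (v² + 6*v) - 7 = -7 + v² + 6*v)
Z*(Q(-5)*5 - 12) = -120*((-7 + (-5)² + 6*(-5))*5 - 12) = -120*((-7 + 25 - 30)*5 - 12) = -120*(-12*5 - 12) = -120*(-60 - 12) = -120*(-72) = 8640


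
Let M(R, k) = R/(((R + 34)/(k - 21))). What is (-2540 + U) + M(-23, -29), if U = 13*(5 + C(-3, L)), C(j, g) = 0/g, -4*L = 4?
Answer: -26075/11 ≈ -2370.5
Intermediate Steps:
L = -1 (L = -1/4*4 = -1)
C(j, g) = 0
M(R, k) = R*(-21 + k)/(34 + R) (M(R, k) = R/(((34 + R)/(-21 + k))) = R*((-21 + k)/(34 + R)) = R*(-21 + k)/(34 + R))
U = 65 (U = 13*(5 + 0) = 13*5 = 65)
(-2540 + U) + M(-23, -29) = (-2540 + 65) - 23*(-21 - 29)/(34 - 23) = -2475 - 23*(-50)/11 = -2475 - 23*1/11*(-50) = -2475 + 1150/11 = -26075/11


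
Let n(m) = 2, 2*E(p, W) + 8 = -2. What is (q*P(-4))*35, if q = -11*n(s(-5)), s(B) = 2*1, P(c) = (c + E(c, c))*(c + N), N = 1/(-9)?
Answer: -28490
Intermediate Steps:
E(p, W) = -5 (E(p, W) = -4 + (½)*(-2) = -4 - 1 = -5)
N = -⅑ ≈ -0.11111
P(c) = (-5 + c)*(-⅑ + c) (P(c) = (c - 5)*(c - ⅑) = (-5 + c)*(-⅑ + c))
s(B) = 2
q = -22 (q = -11*2 = -22)
(q*P(-4))*35 = -22*(5/9 + (-4)² - 46/9*(-4))*35 = -22*(5/9 + 16 + 184/9)*35 = -22*37*35 = -814*35 = -28490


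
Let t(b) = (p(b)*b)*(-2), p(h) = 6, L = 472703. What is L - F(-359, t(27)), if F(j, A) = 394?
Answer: 472309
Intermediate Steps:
t(b) = -12*b (t(b) = (6*b)*(-2) = -12*b)
L - F(-359, t(27)) = 472703 - 1*394 = 472703 - 394 = 472309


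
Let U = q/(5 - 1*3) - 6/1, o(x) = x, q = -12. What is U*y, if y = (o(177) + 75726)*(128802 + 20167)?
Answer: -135686328084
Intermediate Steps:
U = -12 (U = -12/(5 - 1*3) - 6/1 = -12/(5 - 3) - 6*1 = -12/2 - 6 = -12*½ - 6 = -6 - 6 = -12)
y = 11307194007 (y = (177 + 75726)*(128802 + 20167) = 75903*148969 = 11307194007)
U*y = -12*11307194007 = -135686328084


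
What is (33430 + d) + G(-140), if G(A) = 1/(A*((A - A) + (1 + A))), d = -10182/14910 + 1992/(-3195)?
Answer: 138561266729/4144980 ≈ 33429.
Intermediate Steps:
d = -9739/7455 (d = -10182*1/14910 + 1992*(-1/3195) = -1697/2485 - 664/1065 = -9739/7455 ≈ -1.3064)
G(A) = 1/(A*(1 + A)) (G(A) = 1/(A*(0 + (1 + A))) = 1/(A*(1 + A)))
(33430 + d) + G(-140) = (33430 - 9739/7455) + 1/((-140)*(1 - 140)) = 249210911/7455 - 1/140/(-139) = 249210911/7455 - 1/140*(-1/139) = 249210911/7455 + 1/19460 = 138561266729/4144980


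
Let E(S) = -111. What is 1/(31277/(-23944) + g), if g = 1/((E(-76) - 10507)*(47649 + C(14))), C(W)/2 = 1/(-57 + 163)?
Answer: -160512650320504/209670655348765 ≈ -0.76555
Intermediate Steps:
C(W) = 1/53 (C(W) = 2/(-57 + 163) = 2/106 = 2*(1/106) = 1/53)
g = -53/26814675964 (g = 1/((-111 - 10507)*(47649 + 1/53)) = 1/(-10618*2525398/53) = 1/(-26814675964/53) = -53/26814675964 ≈ -1.9765e-9)
1/(31277/(-23944) + g) = 1/(31277/(-23944) - 53/26814675964) = 1/(31277*(-1/23944) - 53/26814675964) = 1/(-31277/23944 - 53/26814675964) = 1/(-209670655348765/160512650320504) = -160512650320504/209670655348765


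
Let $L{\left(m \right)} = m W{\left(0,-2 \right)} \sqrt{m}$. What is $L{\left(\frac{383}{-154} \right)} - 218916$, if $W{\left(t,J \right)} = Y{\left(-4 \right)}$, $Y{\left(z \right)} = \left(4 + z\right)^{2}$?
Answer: $-218916$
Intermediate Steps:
$W{\left(t,J \right)} = 0$ ($W{\left(t,J \right)} = \left(4 - 4\right)^{2} = 0^{2} = 0$)
$L{\left(m \right)} = 0$ ($L{\left(m \right)} = m 0 \sqrt{m} = 0 \sqrt{m} = 0$)
$L{\left(\frac{383}{-154} \right)} - 218916 = 0 - 218916 = -218916$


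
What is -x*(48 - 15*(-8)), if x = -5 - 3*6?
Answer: 3864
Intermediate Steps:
x = -23 (x = -5 - 18 = -23)
-x*(48 - 15*(-8)) = -(-23)*(48 - 15*(-8)) = -(-23)*(48 + 120) = -(-23)*168 = -1*(-3864) = 3864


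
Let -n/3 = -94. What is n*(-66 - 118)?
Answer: -51888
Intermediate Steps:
n = 282 (n = -3*(-94) = 282)
n*(-66 - 118) = 282*(-66 - 118) = 282*(-184) = -51888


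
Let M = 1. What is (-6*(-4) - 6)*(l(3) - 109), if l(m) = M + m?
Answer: -1890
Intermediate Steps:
l(m) = 1 + m
(-6*(-4) - 6)*(l(3) - 109) = (-6*(-4) - 6)*((1 + 3) - 109) = (24 - 6)*(4 - 109) = 18*(-105) = -1890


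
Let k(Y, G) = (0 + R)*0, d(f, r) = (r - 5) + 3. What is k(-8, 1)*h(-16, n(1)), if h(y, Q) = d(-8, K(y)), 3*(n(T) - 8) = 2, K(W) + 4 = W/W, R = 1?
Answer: 0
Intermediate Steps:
K(W) = -3 (K(W) = -4 + W/W = -4 + 1 = -3)
d(f, r) = -2 + r (d(f, r) = (-5 + r) + 3 = -2 + r)
n(T) = 26/3 (n(T) = 8 + (1/3)*2 = 8 + 2/3 = 26/3)
h(y, Q) = -5 (h(y, Q) = -2 - 3 = -5)
k(Y, G) = 0 (k(Y, G) = (0 + 1)*0 = 1*0 = 0)
k(-8, 1)*h(-16, n(1)) = 0*(-5) = 0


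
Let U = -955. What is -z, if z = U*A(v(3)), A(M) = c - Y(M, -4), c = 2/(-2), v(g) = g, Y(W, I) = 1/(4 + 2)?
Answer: -6685/6 ≈ -1114.2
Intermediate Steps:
Y(W, I) = ⅙ (Y(W, I) = 1/6 = ⅙)
c = -1 (c = 2*(-½) = -1)
A(M) = -7/6 (A(M) = -1 - 1*⅙ = -1 - ⅙ = -7/6)
z = 6685/6 (z = -955*(-7/6) = 6685/6 ≈ 1114.2)
-z = -1*6685/6 = -6685/6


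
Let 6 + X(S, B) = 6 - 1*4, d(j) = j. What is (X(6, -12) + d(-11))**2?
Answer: 225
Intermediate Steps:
X(S, B) = -4 (X(S, B) = -6 + (6 - 1*4) = -6 + (6 - 4) = -6 + 2 = -4)
(X(6, -12) + d(-11))**2 = (-4 - 11)**2 = (-15)**2 = 225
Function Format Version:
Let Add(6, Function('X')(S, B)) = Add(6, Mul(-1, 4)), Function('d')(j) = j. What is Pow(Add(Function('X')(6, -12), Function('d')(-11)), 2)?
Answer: 225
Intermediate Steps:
Function('X')(S, B) = -4 (Function('X')(S, B) = Add(-6, Add(6, Mul(-1, 4))) = Add(-6, Add(6, -4)) = Add(-6, 2) = -4)
Pow(Add(Function('X')(6, -12), Function('d')(-11)), 2) = Pow(Add(-4, -11), 2) = Pow(-15, 2) = 225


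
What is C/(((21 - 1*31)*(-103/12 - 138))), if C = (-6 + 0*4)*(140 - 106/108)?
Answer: -15014/26385 ≈ -0.56904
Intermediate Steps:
C = -7507/9 (C = (-6 + 0)*(140 - 106*1/108) = -6*(140 - 53/54) = -6*7507/54 = -7507/9 ≈ -834.11)
C/(((21 - 1*31)*(-103/12 - 138))) = -7507*1/((21 - 1*31)*(-103/12 - 138))/9 = -7507*1/((21 - 31)*(-103*1/12 - 138))/9 = -7507*(-1/(10*(-103/12 - 138)))/9 = -7507/(9*((-10*(-1759/12)))) = -7507/(9*8795/6) = -7507/9*6/8795 = -15014/26385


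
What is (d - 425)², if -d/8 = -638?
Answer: 21893041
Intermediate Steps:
d = 5104 (d = -8*(-638) = 5104)
(d - 425)² = (5104 - 425)² = 4679² = 21893041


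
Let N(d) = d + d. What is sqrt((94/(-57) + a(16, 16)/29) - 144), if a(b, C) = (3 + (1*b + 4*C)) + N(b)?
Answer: I*sqrt(387137559)/1653 ≈ 11.903*I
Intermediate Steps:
N(d) = 2*d
a(b, C) = 3 + 3*b + 4*C (a(b, C) = (3 + (1*b + 4*C)) + 2*b = (3 + (b + 4*C)) + 2*b = (3 + b + 4*C) + 2*b = 3 + 3*b + 4*C)
sqrt((94/(-57) + a(16, 16)/29) - 144) = sqrt((94/(-57) + (3 + 3*16 + 4*16)/29) - 144) = sqrt((94*(-1/57) + (3 + 48 + 64)*(1/29)) - 144) = sqrt((-94/57 + 115*(1/29)) - 144) = sqrt((-94/57 + 115/29) - 144) = sqrt(3829/1653 - 144) = sqrt(-234203/1653) = I*sqrt(387137559)/1653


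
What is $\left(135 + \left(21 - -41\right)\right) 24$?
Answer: $4728$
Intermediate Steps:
$\left(135 + \left(21 - -41\right)\right) 24 = \left(135 + \left(21 + 41\right)\right) 24 = \left(135 + 62\right) 24 = 197 \cdot 24 = 4728$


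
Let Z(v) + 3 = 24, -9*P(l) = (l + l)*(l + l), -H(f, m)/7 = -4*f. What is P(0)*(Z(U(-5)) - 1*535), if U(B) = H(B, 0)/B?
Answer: 0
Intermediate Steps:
H(f, m) = 28*f (H(f, m) = -(-28)*f = 28*f)
U(B) = 28 (U(B) = (28*B)/B = 28)
P(l) = -4*l²/9 (P(l) = -(l + l)*(l + l)/9 = -2*l*2*l/9 = -4*l²/9)
Z(v) = 21 (Z(v) = -3 + 24 = 21)
P(0)*(Z(U(-5)) - 1*535) = (-4/9*0²)*(21 - 1*535) = (-4/9*0)*(21 - 535) = 0*(-514) = 0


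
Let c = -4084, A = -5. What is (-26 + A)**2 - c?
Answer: 5045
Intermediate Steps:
(-26 + A)**2 - c = (-26 - 5)**2 - 1*(-4084) = (-31)**2 + 4084 = 961 + 4084 = 5045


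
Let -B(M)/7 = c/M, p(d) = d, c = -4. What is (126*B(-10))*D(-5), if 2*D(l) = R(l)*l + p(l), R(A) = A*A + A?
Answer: 18522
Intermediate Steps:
R(A) = A + A² (R(A) = A² + A = A + A²)
B(M) = 28/M (B(M) = -(-28)/M = 28/M)
D(l) = l/2 + l²*(1 + l)/2 (D(l) = ((l*(1 + l))*l + l)/2 = (l²*(1 + l) + l)/2 = (l + l²*(1 + l))/2 = l/2 + l²*(1 + l)/2)
(126*B(-10))*D(-5) = (126*(28/(-10)))*((½)*(-5)*(1 - 5*(1 - 5))) = (126*(28*(-⅒)))*((½)*(-5)*(1 - 5*(-4))) = (126*(-14/5))*((½)*(-5)*(1 + 20)) = -882*(-5)*21/5 = -1764/5*(-105/2) = 18522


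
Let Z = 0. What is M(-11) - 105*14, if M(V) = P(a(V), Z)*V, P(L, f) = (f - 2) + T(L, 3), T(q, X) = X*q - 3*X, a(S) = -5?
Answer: -1184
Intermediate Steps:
T(q, X) = -3*X + X*q
P(L, f) = -11 + f + 3*L (P(L, f) = (f - 2) + 3*(-3 + L) = (-2 + f) + (-9 + 3*L) = -11 + f + 3*L)
M(V) = -26*V (M(V) = (-11 + 0 + 3*(-5))*V = (-11 + 0 - 15)*V = -26*V)
M(-11) - 105*14 = -26*(-11) - 105*14 = 286 - 1470 = -1184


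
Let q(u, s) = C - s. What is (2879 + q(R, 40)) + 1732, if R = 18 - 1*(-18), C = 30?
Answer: 4601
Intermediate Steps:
R = 36 (R = 18 + 18 = 36)
q(u, s) = 30 - s
(2879 + q(R, 40)) + 1732 = (2879 + (30 - 1*40)) + 1732 = (2879 + (30 - 40)) + 1732 = (2879 - 10) + 1732 = 2869 + 1732 = 4601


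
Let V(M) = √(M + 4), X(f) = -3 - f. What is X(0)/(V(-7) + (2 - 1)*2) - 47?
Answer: (-47*√3 + 97*I)/(√3 - 2*I) ≈ -47.857 + 0.74231*I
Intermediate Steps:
V(M) = √(4 + M)
X(0)/(V(-7) + (2 - 1)*2) - 47 = (-3 - 1*0)/(√(4 - 7) + (2 - 1)*2) - 47 = (-3 + 0)/(√(-3) + 1*2) - 47 = -3/(I*√3 + 2) - 47 = -3/(2 + I*√3) - 47 = -47 - 3/(2 + I*√3)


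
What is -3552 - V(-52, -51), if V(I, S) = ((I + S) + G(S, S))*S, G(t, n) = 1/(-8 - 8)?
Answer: -140931/16 ≈ -8808.2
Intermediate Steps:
G(t, n) = -1/16 (G(t, n) = 1/(-16) = -1/16)
V(I, S) = S*(-1/16 + I + S) (V(I, S) = ((I + S) - 1/16)*S = (-1/16 + I + S)*S = S*(-1/16 + I + S))
-3552 - V(-52, -51) = -3552 - (-51)*(-1/16 - 52 - 51) = -3552 - (-51)*(-1649)/16 = -3552 - 1*84099/16 = -3552 - 84099/16 = -140931/16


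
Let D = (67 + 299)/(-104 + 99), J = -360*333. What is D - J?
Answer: 599034/5 ≈ 1.1981e+5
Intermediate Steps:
J = -119880
D = -366/5 (D = 366/(-5) = 366*(-⅕) = -366/5 ≈ -73.200)
D - J = -366/5 - 1*(-119880) = -366/5 + 119880 = 599034/5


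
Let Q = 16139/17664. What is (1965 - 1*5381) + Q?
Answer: -60324085/17664 ≈ -3415.1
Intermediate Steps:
Q = 16139/17664 (Q = 16139*(1/17664) = 16139/17664 ≈ 0.91367)
(1965 - 1*5381) + Q = (1965 - 1*5381) + 16139/17664 = (1965 - 5381) + 16139/17664 = -3416 + 16139/17664 = -60324085/17664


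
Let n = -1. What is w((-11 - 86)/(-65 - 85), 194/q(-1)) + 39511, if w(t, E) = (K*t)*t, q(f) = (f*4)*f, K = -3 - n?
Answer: 444489341/11250 ≈ 39510.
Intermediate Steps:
K = -2 (K = -3 - 1*(-1) = -3 + 1 = -2)
q(f) = 4*f² (q(f) = (4*f)*f = 4*f²)
w(t, E) = -2*t² (w(t, E) = (-2*t)*t = -2*t²)
w((-11 - 86)/(-65 - 85), 194/q(-1)) + 39511 = -2*(-11 - 86)²/(-65 - 85)² + 39511 = -2*(-97/(-150))² + 39511 = -2*(-97*(-1/150))² + 39511 = -2*(97/150)² + 39511 = -2*9409/22500 + 39511 = -9409/11250 + 39511 = 444489341/11250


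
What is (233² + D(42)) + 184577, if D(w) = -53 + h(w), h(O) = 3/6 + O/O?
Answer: 477629/2 ≈ 2.3881e+5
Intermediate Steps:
h(O) = 3/2 (h(O) = 3*(⅙) + 1 = ½ + 1 = 3/2)
D(w) = -103/2 (D(w) = -53 + 3/2 = -103/2)
(233² + D(42)) + 184577 = (233² - 103/2) + 184577 = (54289 - 103/2) + 184577 = 108475/2 + 184577 = 477629/2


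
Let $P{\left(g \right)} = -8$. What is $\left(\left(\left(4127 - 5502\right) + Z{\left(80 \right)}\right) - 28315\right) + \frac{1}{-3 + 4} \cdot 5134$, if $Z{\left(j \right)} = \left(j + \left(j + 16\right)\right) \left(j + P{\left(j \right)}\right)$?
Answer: $-11884$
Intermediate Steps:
$Z{\left(j \right)} = \left(-8 + j\right) \left(16 + 2 j\right)$ ($Z{\left(j \right)} = \left(j + \left(j + 16\right)\right) \left(j - 8\right) = \left(j + \left(16 + j\right)\right) \left(-8 + j\right) = \left(16 + 2 j\right) \left(-8 + j\right) = \left(-8 + j\right) \left(16 + 2 j\right)$)
$\left(\left(\left(4127 - 5502\right) + Z{\left(80 \right)}\right) - 28315\right) + \frac{1}{-3 + 4} \cdot 5134 = \left(\left(\left(4127 - 5502\right) - \left(128 - 2 \cdot 80^{2}\right)\right) - 28315\right) + \frac{1}{-3 + 4} \cdot 5134 = \left(\left(-1375 + \left(-128 + 2 \cdot 6400\right)\right) - 28315\right) + 1^{-1} \cdot 5134 = \left(\left(-1375 + \left(-128 + 12800\right)\right) - 28315\right) + 1 \cdot 5134 = \left(\left(-1375 + 12672\right) - 28315\right) + 5134 = \left(11297 - 28315\right) + 5134 = -17018 + 5134 = -11884$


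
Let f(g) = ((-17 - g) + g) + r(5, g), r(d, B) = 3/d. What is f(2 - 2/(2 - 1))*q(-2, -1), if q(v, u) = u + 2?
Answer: -82/5 ≈ -16.400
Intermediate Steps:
q(v, u) = 2 + u
f(g) = -82/5 (f(g) = ((-17 - g) + g) + 3/5 = -17 + 3*(⅕) = -17 + ⅗ = -82/5)
f(2 - 2/(2 - 1))*q(-2, -1) = -82*(2 - 1)/5 = -82/5*1 = -82/5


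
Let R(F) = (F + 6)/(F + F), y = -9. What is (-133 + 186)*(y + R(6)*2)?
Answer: -371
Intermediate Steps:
R(F) = (6 + F)/(2*F) (R(F) = (6 + F)/((2*F)) = (6 + F)*(1/(2*F)) = (6 + F)/(2*F))
(-133 + 186)*(y + R(6)*2) = (-133 + 186)*(-9 + ((½)*(6 + 6)/6)*2) = 53*(-9 + ((½)*(⅙)*12)*2) = 53*(-9 + 1*2) = 53*(-9 + 2) = 53*(-7) = -371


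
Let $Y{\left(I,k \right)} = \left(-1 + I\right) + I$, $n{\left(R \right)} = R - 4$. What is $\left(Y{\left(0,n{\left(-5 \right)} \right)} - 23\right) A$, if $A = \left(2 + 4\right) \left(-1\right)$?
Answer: $144$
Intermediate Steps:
$n{\left(R \right)} = -4 + R$
$A = -6$ ($A = 6 \left(-1\right) = -6$)
$Y{\left(I,k \right)} = -1 + 2 I$
$\left(Y{\left(0,n{\left(-5 \right)} \right)} - 23\right) A = \left(\left(-1 + 2 \cdot 0\right) - 23\right) \left(-6\right) = \left(\left(-1 + 0\right) - 23\right) \left(-6\right) = \left(-1 - 23\right) \left(-6\right) = \left(-24\right) \left(-6\right) = 144$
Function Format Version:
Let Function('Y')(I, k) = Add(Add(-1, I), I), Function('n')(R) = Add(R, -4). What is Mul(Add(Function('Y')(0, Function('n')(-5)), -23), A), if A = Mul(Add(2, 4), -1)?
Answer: 144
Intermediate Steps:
Function('n')(R) = Add(-4, R)
A = -6 (A = Mul(6, -1) = -6)
Function('Y')(I, k) = Add(-1, Mul(2, I))
Mul(Add(Function('Y')(0, Function('n')(-5)), -23), A) = Mul(Add(Add(-1, Mul(2, 0)), -23), -6) = Mul(Add(Add(-1, 0), -23), -6) = Mul(Add(-1, -23), -6) = Mul(-24, -6) = 144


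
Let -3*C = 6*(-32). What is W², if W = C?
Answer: 4096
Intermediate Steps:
C = 64 (C = -2*(-32) = -⅓*(-192) = 64)
W = 64
W² = 64² = 4096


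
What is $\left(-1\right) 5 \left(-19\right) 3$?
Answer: $285$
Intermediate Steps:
$\left(-1\right) 5 \left(-19\right) 3 = \left(-5\right) \left(-19\right) 3 = 95 \cdot 3 = 285$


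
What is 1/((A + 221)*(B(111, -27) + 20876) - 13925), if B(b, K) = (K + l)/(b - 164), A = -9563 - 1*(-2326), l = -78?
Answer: -53/7764173553 ≈ -6.8262e-9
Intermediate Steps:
A = -7237 (A = -9563 + 2326 = -7237)
B(b, K) = (-78 + K)/(-164 + b) (B(b, K) = (K - 78)/(b - 164) = (-78 + K)/(-164 + b))
1/((A + 221)*(B(111, -27) + 20876) - 13925) = 1/((-7237 + 221)*((-78 - 27)/(-164 + 111) + 20876) - 13925) = 1/(-7016*(-105/(-53) + 20876) - 13925) = 1/(-7016*(-1/53*(-105) + 20876) - 13925) = 1/(-7016*(105/53 + 20876) - 13925) = 1/(-7016*1106533/53 - 13925) = 1/(-7763435528/53 - 13925) = 1/(-7764173553/53) = -53/7764173553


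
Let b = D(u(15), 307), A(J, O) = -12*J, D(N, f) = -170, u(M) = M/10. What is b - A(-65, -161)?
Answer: -950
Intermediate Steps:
u(M) = M/10 (u(M) = M*(⅒) = M/10)
b = -170
b - A(-65, -161) = -170 - (-12)*(-65) = -170 - 1*780 = -170 - 780 = -950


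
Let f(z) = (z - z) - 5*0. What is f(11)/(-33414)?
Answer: 0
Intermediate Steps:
f(z) = 0 (f(z) = 0 + 0 = 0)
f(11)/(-33414) = 0/(-33414) = 0*(-1/33414) = 0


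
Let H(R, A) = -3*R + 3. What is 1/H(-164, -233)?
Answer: 1/495 ≈ 0.0020202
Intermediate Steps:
H(R, A) = 3 - 3*R
1/H(-164, -233) = 1/(3 - 3*(-164)) = 1/(3 + 492) = 1/495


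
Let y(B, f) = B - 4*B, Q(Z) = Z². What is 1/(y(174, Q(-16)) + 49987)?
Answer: 1/49465 ≈ 2.0216e-5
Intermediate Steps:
y(B, f) = -3*B
1/(y(174, Q(-16)) + 49987) = 1/(-3*174 + 49987) = 1/(-522 + 49987) = 1/49465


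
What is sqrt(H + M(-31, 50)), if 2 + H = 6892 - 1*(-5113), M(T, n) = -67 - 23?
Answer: 19*sqrt(33) ≈ 109.15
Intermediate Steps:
M(T, n) = -90
H = 12003 (H = -2 + (6892 - 1*(-5113)) = -2 + (6892 + 5113) = -2 + 12005 = 12003)
sqrt(H + M(-31, 50)) = sqrt(12003 - 90) = sqrt(11913) = 19*sqrt(33)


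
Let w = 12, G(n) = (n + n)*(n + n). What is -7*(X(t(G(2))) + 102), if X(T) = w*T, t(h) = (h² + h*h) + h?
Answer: -45066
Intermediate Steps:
G(n) = 4*n² (G(n) = (2*n)*(2*n) = 4*n²)
t(h) = h + 2*h² (t(h) = (h² + h²) + h = 2*h² + h = h + 2*h²)
X(T) = 12*T
-7*(X(t(G(2))) + 102) = -7*(12*((4*2²)*(1 + 2*(4*2²))) + 102) = -7*(12*((4*4)*(1 + 2*(4*4))) + 102) = -7*(12*(16*(1 + 2*16)) + 102) = -7*(12*(16*(1 + 32)) + 102) = -7*(12*(16*33) + 102) = -7*(12*528 + 102) = -7*(6336 + 102) = -7*6438 = -45066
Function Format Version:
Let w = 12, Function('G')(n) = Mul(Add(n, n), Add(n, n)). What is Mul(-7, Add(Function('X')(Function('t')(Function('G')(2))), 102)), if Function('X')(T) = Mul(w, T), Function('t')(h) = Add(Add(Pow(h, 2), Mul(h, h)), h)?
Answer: -45066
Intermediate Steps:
Function('G')(n) = Mul(4, Pow(n, 2)) (Function('G')(n) = Mul(Mul(2, n), Mul(2, n)) = Mul(4, Pow(n, 2)))
Function('t')(h) = Add(h, Mul(2, Pow(h, 2))) (Function('t')(h) = Add(Add(Pow(h, 2), Pow(h, 2)), h) = Add(Mul(2, Pow(h, 2)), h) = Add(h, Mul(2, Pow(h, 2))))
Function('X')(T) = Mul(12, T)
Mul(-7, Add(Function('X')(Function('t')(Function('G')(2))), 102)) = Mul(-7, Add(Mul(12, Mul(Mul(4, Pow(2, 2)), Add(1, Mul(2, Mul(4, Pow(2, 2)))))), 102)) = Mul(-7, Add(Mul(12, Mul(Mul(4, 4), Add(1, Mul(2, Mul(4, 4))))), 102)) = Mul(-7, Add(Mul(12, Mul(16, Add(1, Mul(2, 16)))), 102)) = Mul(-7, Add(Mul(12, Mul(16, Add(1, 32))), 102)) = Mul(-7, Add(Mul(12, Mul(16, 33)), 102)) = Mul(-7, Add(Mul(12, 528), 102)) = Mul(-7, Add(6336, 102)) = Mul(-7, 6438) = -45066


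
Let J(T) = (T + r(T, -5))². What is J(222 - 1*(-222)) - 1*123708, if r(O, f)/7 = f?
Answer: 43573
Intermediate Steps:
r(O, f) = 7*f
J(T) = (-35 + T)² (J(T) = (T + 7*(-5))² = (T - 35)² = (-35 + T)²)
J(222 - 1*(-222)) - 1*123708 = (-35 + (222 - 1*(-222)))² - 1*123708 = (-35 + (222 + 222))² - 123708 = (-35 + 444)² - 123708 = 409² - 123708 = 167281 - 123708 = 43573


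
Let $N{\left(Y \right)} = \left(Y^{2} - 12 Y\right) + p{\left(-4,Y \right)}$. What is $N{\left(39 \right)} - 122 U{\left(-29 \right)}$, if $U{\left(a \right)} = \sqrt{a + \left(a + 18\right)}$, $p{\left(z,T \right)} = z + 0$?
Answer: $1049 - 244 i \sqrt{10} \approx 1049.0 - 771.6 i$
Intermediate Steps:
$p{\left(z,T \right)} = z$
$U{\left(a \right)} = \sqrt{18 + 2 a}$ ($U{\left(a \right)} = \sqrt{a + \left(18 + a\right)} = \sqrt{18 + 2 a}$)
$N{\left(Y \right)} = -4 + Y^{2} - 12 Y$ ($N{\left(Y \right)} = \left(Y^{2} - 12 Y\right) - 4 = -4 + Y^{2} - 12 Y$)
$N{\left(39 \right)} - 122 U{\left(-29 \right)} = \left(-4 + 39^{2} - 468\right) - 122 \sqrt{18 + 2 \left(-29\right)} = \left(-4 + 1521 - 468\right) - 122 \sqrt{18 - 58} = 1049 - 122 \sqrt{-40} = 1049 - 122 \cdot 2 i \sqrt{10} = 1049 - 244 i \sqrt{10}$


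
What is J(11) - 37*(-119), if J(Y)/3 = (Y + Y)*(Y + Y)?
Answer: 5855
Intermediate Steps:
J(Y) = 12*Y² (J(Y) = 3*((Y + Y)*(Y + Y)) = 3*((2*Y)*(2*Y)) = 3*(4*Y²) = 12*Y²)
J(11) - 37*(-119) = 12*11² - 37*(-119) = 12*121 + 4403 = 1452 + 4403 = 5855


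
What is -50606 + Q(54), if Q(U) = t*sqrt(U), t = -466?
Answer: -50606 - 1398*sqrt(6) ≈ -54030.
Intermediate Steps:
Q(U) = -466*sqrt(U)
-50606 + Q(54) = -50606 - 1398*sqrt(6)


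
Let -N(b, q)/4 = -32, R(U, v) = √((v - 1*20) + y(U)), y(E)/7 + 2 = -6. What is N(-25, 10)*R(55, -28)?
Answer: 256*I*√26 ≈ 1305.3*I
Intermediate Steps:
y(E) = -56 (y(E) = -14 + 7*(-6) = -14 - 42 = -56)
R(U, v) = √(-76 + v) (R(U, v) = √((v - 1*20) - 56) = √((v - 20) - 56) = √((-20 + v) - 56) = √(-76 + v))
N(b, q) = 128 (N(b, q) = -4*(-32) = 128)
N(-25, 10)*R(55, -28) = 128*√(-76 - 28) = 128*√(-104) = 128*(2*I*√26) = 256*I*√26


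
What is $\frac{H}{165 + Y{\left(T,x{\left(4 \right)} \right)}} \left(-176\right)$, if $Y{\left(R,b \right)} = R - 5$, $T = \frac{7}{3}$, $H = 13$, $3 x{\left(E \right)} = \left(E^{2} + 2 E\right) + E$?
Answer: $- \frac{6864}{487} \approx -14.094$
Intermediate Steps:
$x{\left(E \right)} = E + \frac{E^{2}}{3}$ ($x{\left(E \right)} = \frac{\left(E^{2} + 2 E\right) + E}{3} = \frac{E^{2} + 3 E}{3} = E + \frac{E^{2}}{3}$)
$T = \frac{7}{3}$ ($T = 7 \cdot \frac{1}{3} = \frac{7}{3} \approx 2.3333$)
$Y{\left(R,b \right)} = -5 + R$ ($Y{\left(R,b \right)} = R - 5 = -5 + R$)
$\frac{H}{165 + Y{\left(T,x{\left(4 \right)} \right)}} \left(-176\right) = \frac{13}{165 + \left(-5 + \frac{7}{3}\right)} \left(-176\right) = \frac{13}{165 - \frac{8}{3}} \left(-176\right) = \frac{13}{\frac{487}{3}} \left(-176\right) = 13 \cdot \frac{3}{487} \left(-176\right) = \frac{39}{487} \left(-176\right) = - \frac{6864}{487}$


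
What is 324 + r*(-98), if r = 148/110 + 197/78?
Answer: -118763/2145 ≈ -55.367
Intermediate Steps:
r = 16607/4290 (r = 148*(1/110) + 197*(1/78) = 74/55 + 197/78 = 16607/4290 ≈ 3.8711)
324 + r*(-98) = 324 + (16607/4290)*(-98) = 324 - 813743/2145 = -118763/2145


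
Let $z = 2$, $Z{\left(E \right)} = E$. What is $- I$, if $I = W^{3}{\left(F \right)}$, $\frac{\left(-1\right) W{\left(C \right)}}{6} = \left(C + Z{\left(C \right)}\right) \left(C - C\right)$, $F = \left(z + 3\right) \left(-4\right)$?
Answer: $0$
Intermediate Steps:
$F = -20$ ($F = \left(2 + 3\right) \left(-4\right) = 5 \left(-4\right) = -20$)
$W{\left(C \right)} = 0$ ($W{\left(C \right)} = - 6 \left(C + C\right) \left(C - C\right) = - 6 \cdot 2 C 0 = \left(-6\right) 0 = 0$)
$I = 0$ ($I = 0^{3} = 0$)
$- I = \left(-1\right) 0 = 0$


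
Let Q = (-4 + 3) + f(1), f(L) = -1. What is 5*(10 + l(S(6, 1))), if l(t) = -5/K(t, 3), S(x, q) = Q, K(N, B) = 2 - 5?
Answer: 175/3 ≈ 58.333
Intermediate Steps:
K(N, B) = -3
Q = -2 (Q = (-4 + 3) - 1 = -1 - 1 = -2)
S(x, q) = -2
l(t) = 5/3 (l(t) = -5/(-3) = -5*(-1/3) = 5/3)
5*(10 + l(S(6, 1))) = 5*(10 + 5/3) = 5*(35/3) = 175/3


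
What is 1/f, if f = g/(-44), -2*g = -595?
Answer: -88/595 ≈ -0.14790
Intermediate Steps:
g = 595/2 (g = -1/2*(-595) = 595/2 ≈ 297.50)
f = -595/88 (f = (595/2)/(-44) = (595/2)*(-1/44) = -595/88 ≈ -6.7614)
1/f = 1/(-595/88) = -88/595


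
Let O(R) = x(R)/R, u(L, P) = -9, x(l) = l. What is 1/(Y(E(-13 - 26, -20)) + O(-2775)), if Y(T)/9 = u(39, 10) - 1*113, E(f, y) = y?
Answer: -1/1097 ≈ -0.00091158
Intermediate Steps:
O(R) = 1 (O(R) = R/R = 1)
Y(T) = -1098 (Y(T) = 9*(-9 - 1*113) = 9*(-9 - 113) = 9*(-122) = -1098)
1/(Y(E(-13 - 26, -20)) + O(-2775)) = 1/(-1098 + 1) = 1/(-1097) = -1/1097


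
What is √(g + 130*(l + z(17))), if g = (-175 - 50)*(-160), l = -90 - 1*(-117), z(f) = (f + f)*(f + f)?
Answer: √189790 ≈ 435.65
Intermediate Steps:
z(f) = 4*f² (z(f) = (2*f)*(2*f) = 4*f²)
l = 27 (l = -90 + 117 = 27)
g = 36000 (g = -225*(-160) = 36000)
√(g + 130*(l + z(17))) = √(36000 + 130*(27 + 4*17²)) = √(36000 + 130*(27 + 4*289)) = √(36000 + 130*(27 + 1156)) = √(36000 + 130*1183) = √(36000 + 153790) = √189790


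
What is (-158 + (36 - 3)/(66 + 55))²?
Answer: 3010225/121 ≈ 24878.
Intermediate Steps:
(-158 + (36 - 3)/(66 + 55))² = (-158 + 33/121)² = (-158 + 33*(1/121))² = (-158 + 3/11)² = (-1735/11)² = 3010225/121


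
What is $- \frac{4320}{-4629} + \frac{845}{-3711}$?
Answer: $\frac{4040005}{5726073} \approx 0.70555$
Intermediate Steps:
$- \frac{4320}{-4629} + \frac{845}{-3711} = \left(-4320\right) \left(- \frac{1}{4629}\right) + 845 \left(- \frac{1}{3711}\right) = \frac{1440}{1543} - \frac{845}{3711} = \frac{4040005}{5726073}$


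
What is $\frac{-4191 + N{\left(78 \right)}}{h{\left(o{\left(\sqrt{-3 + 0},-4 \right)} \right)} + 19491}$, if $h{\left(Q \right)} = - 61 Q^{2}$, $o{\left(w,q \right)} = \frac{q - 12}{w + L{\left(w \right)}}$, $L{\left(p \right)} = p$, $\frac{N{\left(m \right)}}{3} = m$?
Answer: $- \frac{11871}{62377} \approx -0.19031$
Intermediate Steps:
$N{\left(m \right)} = 3 m$
$o{\left(w,q \right)} = \frac{-12 + q}{2 w}$ ($o{\left(w,q \right)} = \frac{q - 12}{w + w} = \frac{-12 + q}{2 w}$)
$\frac{-4191 + N{\left(78 \right)}}{h{\left(o{\left(\sqrt{-3 + 0},-4 \right)} \right)} + 19491} = \frac{-4191 + 3 \cdot 78}{- 61 \left(\frac{-12 - 4}{2 \sqrt{-3 + 0}}\right)^{2} + 19491} = \frac{-4191 + 234}{- 61 \left(\frac{1}{2} \frac{1}{\sqrt{-3}} \left(-16\right)\right)^{2} + 19491} = - \frac{3957}{- 61 \left(\frac{1}{2} \frac{1}{i \sqrt{3}} \left(-16\right)\right)^{2} + 19491} = - \frac{3957}{- 61 \left(\frac{1}{2} \left(- \frac{i \sqrt{3}}{3}\right) \left(-16\right)\right)^{2} + 19491} = - \frac{3957}{- 61 \left(\frac{8 i \sqrt{3}}{3}\right)^{2} + 19491} = - \frac{3957}{\left(-61\right) \left(- \frac{64}{3}\right) + 19491} = - \frac{3957}{\frac{3904}{3} + 19491} = - \frac{3957}{\frac{62377}{3}} = \left(-3957\right) \frac{3}{62377} = - \frac{11871}{62377}$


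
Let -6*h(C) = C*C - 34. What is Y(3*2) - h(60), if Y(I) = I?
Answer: 1801/3 ≈ 600.33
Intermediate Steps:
h(C) = 17/3 - C**2/6 (h(C) = -(C*C - 34)/6 = -(C**2 - 34)/6 = -(-34 + C**2)/6 = 17/3 - C**2/6)
Y(3*2) - h(60) = 3*2 - (17/3 - 1/6*60**2) = 6 - (17/3 - 1/6*3600) = 6 - (17/3 - 600) = 6 - 1*(-1783/3) = 6 + 1783/3 = 1801/3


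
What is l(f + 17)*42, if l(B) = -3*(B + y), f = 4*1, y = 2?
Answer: -2898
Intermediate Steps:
f = 4
l(B) = -6 - 3*B (l(B) = -3*(B + 2) = -3*(2 + B) = -6 - 3*B)
l(f + 17)*42 = (-6 - 3*(4 + 17))*42 = (-6 - 3*21)*42 = (-6 - 63)*42 = -69*42 = -2898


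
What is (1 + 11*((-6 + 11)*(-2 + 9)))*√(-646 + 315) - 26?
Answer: -26 + 386*I*√331 ≈ -26.0 + 7022.7*I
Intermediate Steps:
(1 + 11*((-6 + 11)*(-2 + 9)))*√(-646 + 315) - 26 = (1 + 11*(5*7))*√(-331) - 26 = (1 + 11*35)*(I*√331) - 26 = (1 + 385)*(I*√331) - 26 = 386*(I*√331) - 26 = 386*I*√331 - 26 = -26 + 386*I*√331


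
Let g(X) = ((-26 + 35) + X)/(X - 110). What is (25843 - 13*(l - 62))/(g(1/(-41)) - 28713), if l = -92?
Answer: -125608795/129524711 ≈ -0.96977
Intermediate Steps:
g(X) = (9 + X)/(-110 + X)
(25843 - 13*(l - 62))/(g(1/(-41)) - 28713) = (25843 - 13*(-92 - 62))/((9 + 1/(-41))/(-110 + 1/(-41)) - 28713) = (25843 - 13*(-154))/((9 - 1/41)/(-110 - 1/41) - 28713) = (25843 + 2002)/((368/41)/(-4511/41) - 28713) = 27845/(-41/4511*368/41 - 28713) = 27845/(-368/4511 - 28713) = 27845/(-129524711/4511) = 27845*(-4511/129524711) = -125608795/129524711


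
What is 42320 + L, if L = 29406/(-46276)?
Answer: 979185457/23138 ≈ 42319.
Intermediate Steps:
L = -14703/23138 (L = 29406*(-1/46276) = -14703/23138 ≈ -0.63545)
42320 + L = 42320 - 14703/23138 = 979185457/23138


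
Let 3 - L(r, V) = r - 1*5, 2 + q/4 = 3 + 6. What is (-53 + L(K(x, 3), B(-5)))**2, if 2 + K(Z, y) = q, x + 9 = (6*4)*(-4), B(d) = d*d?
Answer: 5041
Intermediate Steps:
B(d) = d**2
q = 28 (q = -8 + 4*(3 + 6) = -8 + 4*9 = -8 + 36 = 28)
x = -105 (x = -9 + (6*4)*(-4) = -9 + 24*(-4) = -9 - 96 = -105)
K(Z, y) = 26 (K(Z, y) = -2 + 28 = 26)
L(r, V) = 8 - r (L(r, V) = 3 - (r - 1*5) = 3 - (r - 5) = 3 - (-5 + r) = 3 + (5 - r) = 8 - r)
(-53 + L(K(x, 3), B(-5)))**2 = (-53 + (8 - 1*26))**2 = (-53 + (8 - 26))**2 = (-53 - 18)**2 = (-71)**2 = 5041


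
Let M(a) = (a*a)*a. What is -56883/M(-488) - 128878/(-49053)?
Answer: 14980253228615/5700658684416 ≈ 2.6278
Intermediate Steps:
M(a) = a³ (M(a) = a²*a = a³)
-56883/M(-488) - 128878/(-49053) = -56883/((-488)³) - 128878/(-49053) = -56883/(-116214272) - 128878*(-1/49053) = -56883*(-1/116214272) + 128878/49053 = 56883/116214272 + 128878/49053 = 14980253228615/5700658684416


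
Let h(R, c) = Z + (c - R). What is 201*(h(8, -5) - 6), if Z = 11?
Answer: -1608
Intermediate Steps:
h(R, c) = 11 + c - R (h(R, c) = 11 + (c - R) = 11 + c - R)
201*(h(8, -5) - 6) = 201*((11 - 5 - 1*8) - 6) = 201*((11 - 5 - 8) - 6) = 201*(-2 - 6) = 201*(-8) = -1608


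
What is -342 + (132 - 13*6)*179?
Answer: 9324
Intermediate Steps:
-342 + (132 - 13*6)*179 = -342 + (132 - 1*78)*179 = -342 + (132 - 78)*179 = -342 + 54*179 = -342 + 9666 = 9324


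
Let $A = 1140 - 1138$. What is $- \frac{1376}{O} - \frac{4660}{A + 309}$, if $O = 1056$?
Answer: $- \frac{167153}{10263} \approx -16.287$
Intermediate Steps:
$A = 2$ ($A = 1140 - 1138 = 2$)
$- \frac{1376}{O} - \frac{4660}{A + 309} = - \frac{1376}{1056} - \frac{4660}{2 + 309} = \left(-1376\right) \frac{1}{1056} - \frac{4660}{311} = - \frac{43}{33} - \frac{4660}{311} = - \frac{167153}{10263}$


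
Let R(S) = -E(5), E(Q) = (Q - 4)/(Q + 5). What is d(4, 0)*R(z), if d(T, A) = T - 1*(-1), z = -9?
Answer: -½ ≈ -0.50000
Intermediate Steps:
E(Q) = (-4 + Q)/(5 + Q)
R(S) = -⅒ (R(S) = -(-4 + 5)/(5 + 5) = -1/10 = -1*⅒ = -⅒)
d(T, A) = 1 + T (d(T, A) = T + 1 = 1 + T)
d(4, 0)*R(z) = (1 + 4)*(-⅒) = 5*(-⅒) = -½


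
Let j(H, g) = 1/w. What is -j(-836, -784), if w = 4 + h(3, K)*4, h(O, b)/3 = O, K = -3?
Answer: -1/40 ≈ -0.025000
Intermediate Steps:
h(O, b) = 3*O
w = 40 (w = 4 + (3*3)*4 = 4 + 9*4 = 4 + 36 = 40)
j(H, g) = 1/40
-j(-836, -784) = -1*1/40 = -1/40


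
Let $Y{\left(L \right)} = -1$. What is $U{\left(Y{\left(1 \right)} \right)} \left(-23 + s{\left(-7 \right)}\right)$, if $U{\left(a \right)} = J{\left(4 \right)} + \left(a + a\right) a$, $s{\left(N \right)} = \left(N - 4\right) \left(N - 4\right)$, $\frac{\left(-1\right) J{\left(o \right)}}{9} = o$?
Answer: $-3332$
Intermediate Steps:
$J{\left(o \right)} = - 9 o$
$s{\left(N \right)} = \left(-4 + N\right)^{2}$ ($s{\left(N \right)} = \left(-4 + N\right) \left(-4 + N\right) = \left(-4 + N\right)^{2}$)
$U{\left(a \right)} = -36 + 2 a^{2}$ ($U{\left(a \right)} = \left(-9\right) 4 + \left(a + a\right) a = -36 + 2 a a = -36 + 2 a^{2}$)
$U{\left(Y{\left(1 \right)} \right)} \left(-23 + s{\left(-7 \right)}\right) = \left(-36 + 2 \left(-1\right)^{2}\right) \left(-23 + \left(-4 - 7\right)^{2}\right) = \left(-36 + 2 \cdot 1\right) \left(-23 + \left(-11\right)^{2}\right) = \left(-36 + 2\right) \left(-23 + 121\right) = \left(-34\right) 98 = -3332$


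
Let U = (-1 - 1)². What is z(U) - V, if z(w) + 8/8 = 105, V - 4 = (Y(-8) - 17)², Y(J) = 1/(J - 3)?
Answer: -23244/121 ≈ -192.10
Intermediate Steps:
Y(J) = 1/(-3 + J)
V = 35828/121 (V = 4 + (1/(-3 - 8) - 17)² = 4 + (1/(-11) - 17)² = 4 + (-1/11 - 17)² = 4 + (-188/11)² = 4 + 35344/121 = 35828/121 ≈ 296.10)
U = 4 (U = (-2)² = 4)
z(w) = 104 (z(w) = -1 + 105 = 104)
z(U) - V = 104 - 1*35828/121 = 104 - 35828/121 = -23244/121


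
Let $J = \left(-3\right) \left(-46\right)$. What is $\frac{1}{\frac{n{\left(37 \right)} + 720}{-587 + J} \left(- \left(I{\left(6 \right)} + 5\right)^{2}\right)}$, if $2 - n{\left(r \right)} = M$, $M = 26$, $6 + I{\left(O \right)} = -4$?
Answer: $\frac{449}{17400} \approx 0.025805$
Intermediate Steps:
$I{\left(O \right)} = -10$ ($I{\left(O \right)} = -6 - 4 = -10$)
$n{\left(r \right)} = -24$ ($n{\left(r \right)} = 2 - 26 = -24$)
$J = 138$
$\frac{1}{\frac{n{\left(37 \right)} + 720}{-587 + J} \left(- \left(I{\left(6 \right)} + 5\right)^{2}\right)} = \frac{1}{\frac{-24 + 720}{-587 + 138} \left(- \left(-10 + 5\right)^{2}\right)} = \frac{1}{\frac{696}{-449} \left(- \left(-5\right)^{2}\right)} = \frac{1}{696 \left(- \frac{1}{449}\right) \left(\left(-1\right) 25\right)} = \frac{1}{\left(- \frac{696}{449}\right) \left(-25\right)} = \frac{1}{\frac{17400}{449}} = \frac{449}{17400}$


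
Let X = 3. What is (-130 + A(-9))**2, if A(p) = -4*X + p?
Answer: 22801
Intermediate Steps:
A(p) = -12 + p (A(p) = -4*3 + p = -12 + p)
(-130 + A(-9))**2 = (-130 + (-12 - 9))**2 = (-130 - 21)**2 = (-151)**2 = 22801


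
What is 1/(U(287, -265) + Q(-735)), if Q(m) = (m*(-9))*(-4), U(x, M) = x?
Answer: -1/26173 ≈ -3.8207e-5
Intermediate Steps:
Q(m) = 36*m (Q(m) = -9*m*(-4) = 36*m)
1/(U(287, -265) + Q(-735)) = 1/(287 + 36*(-735)) = 1/(287 - 26460) = 1/(-26173) = -1/26173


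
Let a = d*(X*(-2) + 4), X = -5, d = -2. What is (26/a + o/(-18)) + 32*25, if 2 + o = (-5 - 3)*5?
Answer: 33659/42 ≈ 801.40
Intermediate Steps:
o = -42 (o = -2 + (-5 - 3)*5 = -2 - 8*5 = -2 - 40 = -42)
a = -28 (a = -2*(-5*(-2) + 4) = -2*(10 + 4) = -2*14 = -28)
(26/a + o/(-18)) + 32*25 = (26/(-28) - 42/(-18)) + 32*25 = (26*(-1/28) - 42*(-1/18)) + 800 = (-13/14 + 7/3) + 800 = 59/42 + 800 = 33659/42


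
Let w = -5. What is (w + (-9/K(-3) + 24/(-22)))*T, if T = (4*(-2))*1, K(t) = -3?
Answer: 272/11 ≈ 24.727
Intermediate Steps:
T = -8 (T = -8*1 = -8)
(w + (-9/K(-3) + 24/(-22)))*T = (-5 + (-9/(-3) + 24/(-22)))*(-8) = (-5 + (-9*(-⅓) + 24*(-1/22)))*(-8) = (-5 + (3 - 12/11))*(-8) = (-5 + 21/11)*(-8) = -34/11*(-8) = 272/11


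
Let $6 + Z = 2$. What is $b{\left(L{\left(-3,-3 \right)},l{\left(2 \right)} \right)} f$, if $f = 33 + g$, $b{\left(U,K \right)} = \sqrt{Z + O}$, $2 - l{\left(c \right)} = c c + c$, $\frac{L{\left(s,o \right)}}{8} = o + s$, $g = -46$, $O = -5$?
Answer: $- 39 i \approx - 39.0 i$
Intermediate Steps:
$Z = -4$ ($Z = -6 + 2 = -4$)
$L{\left(s,o \right)} = 8 o + 8 s$ ($L{\left(s,o \right)} = 8 \left(o + s\right) = 8 o + 8 s$)
$l{\left(c \right)} = 2 - c - c^{2}$ ($l{\left(c \right)} = 2 - \left(c c + c\right) = 2 - \left(c^{2} + c\right) = 2 - \left(c + c^{2}\right) = 2 - c - c^{2}$)
$b{\left(U,K \right)} = 3 i$ ($b{\left(U,K \right)} = \sqrt{-4 - 5} = \sqrt{-9} = 3 i$)
$f = -13$ ($f = 33 - 46 = -13$)
$b{\left(L{\left(-3,-3 \right)},l{\left(2 \right)} \right)} f = 3 i \left(-13\right) = - 39 i$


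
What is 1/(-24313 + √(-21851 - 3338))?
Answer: -24313/591147158 - I*√25189/591147158 ≈ -4.1128e-5 - 2.6848e-7*I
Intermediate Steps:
1/(-24313 + √(-21851 - 3338)) = 1/(-24313 + √(-25189)) = 1/(-24313 + I*√25189)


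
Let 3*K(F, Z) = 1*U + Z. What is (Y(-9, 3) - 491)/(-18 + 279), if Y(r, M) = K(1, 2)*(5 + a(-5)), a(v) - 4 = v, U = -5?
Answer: -55/29 ≈ -1.8966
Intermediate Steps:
a(v) = 4 + v
K(F, Z) = -5/3 + Z/3 (K(F, Z) = (1*(-5) + Z)/3 = (-5 + Z)/3 = -5/3 + Z/3)
Y(r, M) = -4 (Y(r, M) = (-5/3 + (⅓)*2)*(5 + (4 - 5)) = (-5/3 + ⅔)*(5 - 1) = -1*4 = -4)
(Y(-9, 3) - 491)/(-18 + 279) = (-4 - 491)/(-18 + 279) = -495/261 = -495*1/261 = -55/29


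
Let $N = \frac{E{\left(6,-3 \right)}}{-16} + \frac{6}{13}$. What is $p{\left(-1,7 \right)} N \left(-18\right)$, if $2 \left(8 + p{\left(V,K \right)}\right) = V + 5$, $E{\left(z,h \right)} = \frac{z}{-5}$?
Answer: $\frac{7533}{130} \approx 57.946$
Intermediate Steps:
$E{\left(z,h \right)} = - \frac{z}{5}$ ($E{\left(z,h \right)} = z \left(- \frac{1}{5}\right) = - \frac{z}{5}$)
$p{\left(V,K \right)} = - \frac{11}{2} + \frac{V}{2}$ ($p{\left(V,K \right)} = -8 + \frac{V + 5}{2} = -8 + \frac{5 + V}{2} = -8 + \left(\frac{5}{2} + \frac{V}{2}\right) = - \frac{11}{2} + \frac{V}{2}$)
$N = \frac{279}{520}$ ($N = \frac{\left(- \frac{1}{5}\right) 6}{-16} + \frac{6}{13} = \left(- \frac{6}{5}\right) \left(- \frac{1}{16}\right) + 6 \cdot \frac{1}{13} = \frac{3}{40} + \frac{6}{13} = \frac{279}{520} \approx 0.53654$)
$p{\left(-1,7 \right)} N \left(-18\right) = \left(- \frac{11}{2} + \frac{1}{2} \left(-1\right)\right) \frac{279}{520} \left(-18\right) = \left(- \frac{11}{2} - \frac{1}{2}\right) \frac{279}{520} \left(-18\right) = \left(-6\right) \frac{279}{520} \left(-18\right) = \left(- \frac{837}{260}\right) \left(-18\right) = \frac{7533}{130}$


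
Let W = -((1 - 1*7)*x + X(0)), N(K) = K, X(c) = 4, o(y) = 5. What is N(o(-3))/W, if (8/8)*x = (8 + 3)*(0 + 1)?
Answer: 5/62 ≈ 0.080645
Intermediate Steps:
x = 11 (x = (8 + 3)*(0 + 1) = 11*1 = 11)
W = 62 (W = -((1 - 1*7)*11 + 4) = -((1 - 7)*11 + 4) = -(-6*11 + 4) = -(-66 + 4) = -1*(-62) = 62)
N(o(-3))/W = 5/62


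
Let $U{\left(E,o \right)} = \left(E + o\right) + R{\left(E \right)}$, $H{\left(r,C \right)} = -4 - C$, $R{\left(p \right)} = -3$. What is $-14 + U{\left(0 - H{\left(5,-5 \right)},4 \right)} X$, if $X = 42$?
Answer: $-14$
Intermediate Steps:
$U{\left(E,o \right)} = -3 + E + o$ ($U{\left(E,o \right)} = \left(E + o\right) - 3 = -3 + E + o$)
$-14 + U{\left(0 - H{\left(5,-5 \right)},4 \right)} X = -14 + \left(-3 + \left(0 - \left(-4 - -5\right)\right) + 4\right) 42 = -14 + \left(-3 + \left(0 - \left(-4 + 5\right)\right) + 4\right) 42 = -14 + \left(-3 + \left(0 - 1\right) + 4\right) 42 = -14 + \left(-3 - 1 + 4\right) 42 = -14 + 0 \cdot 42 = -14 + 0 = -14$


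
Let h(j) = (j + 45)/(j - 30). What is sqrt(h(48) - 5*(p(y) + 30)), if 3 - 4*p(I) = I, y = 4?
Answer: I*sqrt(5169)/6 ≈ 11.983*I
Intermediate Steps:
p(I) = 3/4 - I/4
h(j) = (45 + j)/(-30 + j)
sqrt(h(48) - 5*(p(y) + 30)) = sqrt((45 + 48)/(-30 + 48) - 5*((3/4 - 1/4*4) + 30)) = sqrt(93/18 - 5*((3/4 - 1) + 30)) = sqrt((1/18)*93 - 5*(-1/4 + 30)) = sqrt(31/6 - 5*119/4) = sqrt(31/6 - 595/4) = sqrt(-1723/12) = I*sqrt(5169)/6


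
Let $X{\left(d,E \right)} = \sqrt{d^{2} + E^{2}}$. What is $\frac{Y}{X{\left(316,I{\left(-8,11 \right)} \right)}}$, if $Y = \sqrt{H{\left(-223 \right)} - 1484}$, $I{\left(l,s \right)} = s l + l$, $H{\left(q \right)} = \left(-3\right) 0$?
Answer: $\frac{i \sqrt{2529107}}{13634} \approx 0.11664 i$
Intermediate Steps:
$H{\left(q \right)} = 0$
$I{\left(l,s \right)} = l + l s$ ($I{\left(l,s \right)} = l s + l = l + l s$)
$X{\left(d,E \right)} = \sqrt{E^{2} + d^{2}}$
$Y = 2 i \sqrt{371}$ ($Y = \sqrt{0 - 1484} = \sqrt{-1484} = 2 i \sqrt{371} \approx 38.523 i$)
$\frac{Y}{X{\left(316,I{\left(-8,11 \right)} \right)}} = \frac{2 i \sqrt{371}}{\sqrt{\left(- 8 \left(1 + 11\right)\right)^{2} + 316^{2}}} = \frac{2 i \sqrt{371}}{\sqrt{\left(\left(-8\right) 12\right)^{2} + 99856}} = \frac{2 i \sqrt{371}}{\sqrt{\left(-96\right)^{2} + 99856}} = \frac{2 i \sqrt{371}}{\sqrt{9216 + 99856}} = \frac{2 i \sqrt{371}}{\sqrt{109072}} = \frac{2 i \sqrt{371}}{4 \sqrt{6817}} = 2 i \sqrt{371} \frac{\sqrt{6817}}{27268} = \frac{i \sqrt{2529107}}{13634}$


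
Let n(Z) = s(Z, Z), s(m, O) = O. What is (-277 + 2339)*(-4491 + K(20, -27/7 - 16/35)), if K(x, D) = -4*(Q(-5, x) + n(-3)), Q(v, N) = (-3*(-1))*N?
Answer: -9730578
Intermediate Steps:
Q(v, N) = 3*N
n(Z) = Z
K(x, D) = 12 - 12*x (K(x, D) = -4*(3*x - 3) = -4*(-3 + 3*x) = 12 - 12*x)
(-277 + 2339)*(-4491 + K(20, -27/7 - 16/35)) = (-277 + 2339)*(-4491 + (12 - 12*20)) = 2062*(-4491 + (12 - 240)) = 2062*(-4491 - 228) = 2062*(-4719) = -9730578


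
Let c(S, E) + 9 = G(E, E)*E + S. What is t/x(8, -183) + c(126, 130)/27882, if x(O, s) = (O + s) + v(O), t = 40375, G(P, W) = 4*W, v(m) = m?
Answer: -1114427011/4656294 ≈ -239.34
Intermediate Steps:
c(S, E) = -9 + S + 4*E² (c(S, E) = -9 + ((4*E)*E + S) = -9 + (4*E² + S) = -9 + (S + 4*E²) = -9 + S + 4*E²)
x(O, s) = s + 2*O (x(O, s) = (O + s) + O = s + 2*O)
t/x(8, -183) + c(126, 130)/27882 = 40375/(-183 + 2*8) + (-9 + 126 + 4*130²)/27882 = 40375/(-183 + 16) + (-9 + 126 + 4*16900)*(1/27882) = 40375/(-167) + (-9 + 126 + 67600)*(1/27882) = 40375*(-1/167) + 67717*(1/27882) = -40375/167 + 67717/27882 = -1114427011/4656294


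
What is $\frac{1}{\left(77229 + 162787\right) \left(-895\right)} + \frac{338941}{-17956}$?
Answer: $- \frac{18202345113269}{964301482480} \approx -18.876$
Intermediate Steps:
$\frac{1}{\left(77229 + 162787\right) \left(-895\right)} + \frac{338941}{-17956} = \frac{1}{240016} \left(- \frac{1}{895}\right) + 338941 \left(- \frac{1}{17956}\right) = \frac{1}{240016} \left(- \frac{1}{895}\right) - \frac{338941}{17956} = - \frac{1}{214814320} - \frac{338941}{17956} = - \frac{18202345113269}{964301482480}$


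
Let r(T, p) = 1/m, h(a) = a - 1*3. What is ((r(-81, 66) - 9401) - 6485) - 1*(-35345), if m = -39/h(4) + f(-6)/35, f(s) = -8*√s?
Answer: 12087973252/621203 + 280*I*√6/1863609 ≈ 19459.0 + 0.00036803*I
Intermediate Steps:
h(a) = -3 + a (h(a) = a - 3 = -3 + a)
m = -39 - 8*I*√6/35 (m = -39/(-3 + 4) - 8*I*√6/35 = -39/1 - 8*I*√6*(1/35) = -39*1 - 8*I*√6*(1/35) = -39 - 8*I*√6/35 ≈ -39.0 - 0.55988*I)
r(T, p) = 1/(-39 - 8*I*√6/35)
((r(-81, 66) - 9401) - 6485) - 1*(-35345) = (((-15925/621203 + 280*I*√6/1863609) - 9401) - 6485) - 1*(-35345) = ((-5839945328/621203 + 280*I*√6/1863609) - 6485) + 35345 = (-9868446783/621203 + 280*I*√6/1863609) + 35345 = 12087973252/621203 + 280*I*√6/1863609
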